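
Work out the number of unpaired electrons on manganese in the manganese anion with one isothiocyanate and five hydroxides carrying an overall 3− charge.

Summing ligand charges against the −3 overall charge gives an oxidation state of +3 for manganese.
Group 7 minus oxidation state 3 gives a d⁴ configuration.
The spin state decides the count: Hydroxide and isothiocyanate are weak-field ligands for a first-row metal, so the complex is high-spin.
An octahedral high-spin d⁴ ion is t₂g³e_g¹, giving 4 unpaired electrons.

4 unpaired electrons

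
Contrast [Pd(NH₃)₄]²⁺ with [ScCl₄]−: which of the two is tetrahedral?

For [Pd(NH₃)₄]²⁺: Ammonia is neutral; balancing the +2 overall charge requires Pd(II). Pd sits in group 10, so the d-electron count is 10 − 2 = 8. A 4d d⁸ ion has a large crystal-field splitting; square planar leaves the high-energy d_{x²−y²} orbital empty and maximises CFSE. → square planar.
For [ScCl₄]−: Summing ligand charges against the −1 overall charge gives an oxidation state of +3 for scandium. Sc sits in group 3, so the d-electron count is 3 − 3 = 0. A d⁰ ion has no crystal-field stabilisation preference between square planar and tetrahedral, so four ligands adopt the sterically favoured tetrahedral geometry. → tetrahedral.

[ScCl₄]−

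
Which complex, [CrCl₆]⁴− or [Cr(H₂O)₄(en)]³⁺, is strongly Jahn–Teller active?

[CrCl₆]⁴−: Summing ligand charges against the −4 overall charge gives an oxidation state of +2 for chromium. Chromium is a group-6 element; Cr(II) is therefore d⁴. Chloride is a weak-field ligand for a first-row metal, so the complex is high-spin. The t₂g³e_g¹ (high-spin) configuration has an unevenly filled e_g set; the Jahn–Teller theorem predicts a tetragonal distortion (typically axial elongation) to lift the degeneracy.
[Cr(H₂O)₄(en)]³⁺: Water is neutral; ethylenediamine is neutral; balancing the +3 overall charge requires Cr(III). Cr sits in group 6, so the d-electron count is 6 − 3 = 3. The d³ configuration leaves the e_g set evenly filled (or empty) — no strong Jahn–Teller driving force.

[CrCl₆]⁴−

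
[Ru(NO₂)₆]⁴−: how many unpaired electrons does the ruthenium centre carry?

Ligand charges: each nitro (N-bound nitrite) is −1. With an overall charge of −4 the ruthenium centre must be in the +2 oxidation state.
Ru sits in group 8, so the d-electron count is 8 − 2 = 6.
The spin state decides the count: a 4d ion has a large Δₒ and is invariably low-spin.
An octahedral low-spin d⁶ ion is t₂g⁶e_g⁰, giving 0 unpaired electrons.

0 unpaired electrons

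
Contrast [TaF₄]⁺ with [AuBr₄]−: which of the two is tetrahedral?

For [TaF₄]⁺: Summing ligand charges against the +1 overall charge gives an oxidation state of +5 for tantalum. Group 5 minus oxidation state 5 gives a d⁰ configuration. A d⁰ ion has no crystal-field stabilisation preference between square planar and tetrahedral, so four ligands adopt the sterically favoured tetrahedral geometry. → tetrahedral.
For [AuBr₄]−: Each bromide is −1; balancing the −1 overall charge requires Au(III). Gold is a group-11 element; Au(III) is therefore d⁸. A 5d d⁸ ion has a large crystal-field splitting; square planar leaves the high-energy d_{x²−y²} orbital empty and maximises CFSE. → square planar.

[TaF₄]⁺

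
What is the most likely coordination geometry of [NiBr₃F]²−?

Summing ligand charges against the −2 overall charge gives an oxidation state of +2 for nickel.
Nickel is a group-10 element; Ni(II) is therefore d⁸.
With 4 monodentate ligands the coordination number is 4.
Bromide and fluoride are weak-field ligands.
With weak-field ligands the CFSE gain from square planar is small, so a 3d d⁸ ion takes the sterically preferred tetrahedral geometry.

tetrahedral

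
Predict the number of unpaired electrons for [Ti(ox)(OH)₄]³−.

1

Ligand charges: each oxalate is −2; each hydroxide is −1. With an overall charge of −3 the titanium centre must be in the +3 oxidation state.
Ti sits in group 4, so the d-electron count is 4 − 3 = 1.
Counting donor atoms: 1×oxalate (bidentate) → 2 donors; 4×hydroxide (monodentate) → 4 donors. Coordination number = 6.
In an octahedral field the d¹ configuration is t₂g¹e_g⁰ (only one arrangement possible), giving 1 unpaired electron.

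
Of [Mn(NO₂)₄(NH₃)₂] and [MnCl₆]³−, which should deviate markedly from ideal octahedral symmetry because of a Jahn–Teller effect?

[Mn(NO₂)₄(NH₃)₂]: Ligand charges: each nitro (N-bound nitrite) is −1; ammonia is neutral. With an overall charge of 0 the manganese centre must be in the +4 oxidation state. Mn sits in group 7, so the d-electron count is 7 − 4 = 3. The d³ configuration leaves the e_g set evenly filled (or empty) — no strong Jahn–Teller driving force.
[MnCl₆]³−: Ligand charges: each chloride is −1. With an overall charge of −3 the manganese centre must be in the +3 oxidation state. Group 7 minus oxidation state 3 gives a d⁴ configuration. Chloride is a weak-field ligand for a first-row metal, so the complex is high-spin. The t₂g³e_g¹ (high-spin) configuration has an unevenly filled e_g set; the Jahn–Teller theorem predicts a tetragonal distortion (typically axial elongation) to lift the degeneracy.

[MnCl₆]³−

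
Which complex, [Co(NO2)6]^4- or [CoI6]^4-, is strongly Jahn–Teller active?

[Co(NO2)6]^4-: Ligand charges: each nitro (N-bound nitrite) is −1. With an overall charge of −4 the cobalt centre must be in the +2 oxidation state. Group 9 minus oxidation state 2 gives a d⁷ configuration. Nitro (N-bound nitrite) is a strong-field ligand (high in the spectrochemical series) for a first-row metal, so the complex is low-spin. The t₂g⁶e_g¹ (low-spin) configuration has an unevenly filled e_g set; the Jahn–Teller theorem predicts a tetragonal distortion (typically axial elongation) to lift the degeneracy.
[CoI6]^4-: Each iodide is −1; balancing the −4 overall charge requires Co(II). Group 9 minus oxidation state 2 gives a d⁷ configuration. Iodide is a weak-field ligand for a first-row metal, so the complex is high-spin. The d⁷ configuration leaves the e_g set evenly filled (or empty) — no strong Jahn–Teller driving force.

[Co(NO2)6]^4-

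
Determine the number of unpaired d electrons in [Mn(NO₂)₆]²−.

3

Ligand charges: each nitro (N-bound nitrite) is −1. With an overall charge of −2 the manganese centre must be in the +4 oxidation state.
Mn sits in group 7, so the d-electron count is 7 − 4 = 3.
In an octahedral field the d³ configuration is t₂g³e_g⁰ (only one arrangement possible), giving 3 unpaired electrons.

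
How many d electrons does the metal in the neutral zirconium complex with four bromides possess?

Each bromide is −1; balancing the 0 overall charge requires Zr(IV).
Zirconium is a group-4 element; Zr(IV) is therefore d⁰.

d⁰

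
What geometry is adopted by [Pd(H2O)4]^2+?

Summing ligand charges against the +2 overall charge gives an oxidation state of +2 for palladium.
Pd sits in group 10, so the d-electron count is 10 − 2 = 8.
Coordination number: 4.
A 4d d⁸ ion has a large crystal-field splitting; square planar leaves the high-energy d_{x²−y²} orbital empty and maximises CFSE.

square planar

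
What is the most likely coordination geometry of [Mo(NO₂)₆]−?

Summing ligand charges against the −1 overall charge gives an oxidation state of +5 for molybdenum.
Mo sits in group 6, so the d-electron count is 6 − 5 = 1.
With 6 monodentate ligands the coordination number is 6.
Six donors around a single metal centre give an octahedral coordination sphere.

octahedral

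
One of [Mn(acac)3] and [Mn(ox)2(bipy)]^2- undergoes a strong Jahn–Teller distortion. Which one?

[Mn(acac)3]: Summing ligand charges against the 0 overall charge gives an oxidation state of +3 for manganese. Manganese is a group-7 element; Mn(III) is therefore d⁴. Acetylacetonate is a weak-field ligand for a first-row metal, so the complex is high-spin. The t₂g³e_g¹ (high-spin) configuration has an unevenly filled e_g set; the Jahn–Teller theorem predicts a tetragonal distortion (typically axial elongation) to lift the degeneracy.
[Mn(ox)2(bipy)]^2-: Ligand charges: each oxalate is −2; 2,2′-bipyridine is neutral. With an overall charge of −2 the manganese centre must be in the +2 oxidation state. Group 7 minus oxidation state 2 gives a d⁵ configuration. Oxalate is a weak-field ligand for a first-row metal, so the complex is high-spin. The d⁵ configuration leaves the e_g set evenly filled (or empty) — no strong Jahn–Teller driving force.

[Mn(acac)3]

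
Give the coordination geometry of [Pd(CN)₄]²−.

square planar

Ligand charges: each cyanide is −1. With an overall charge of −2 the palladium centre must be in the +2 oxidation state.
Pd sits in group 10, so the d-electron count is 10 − 2 = 8.
Coordination number: 4.
A 4d d⁸ ion has a large crystal-field splitting; square planar leaves the high-energy d_{x²−y²} orbital empty and maximises CFSE.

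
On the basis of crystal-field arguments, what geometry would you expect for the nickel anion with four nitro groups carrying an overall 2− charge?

square planar

Ligand charges: each nitro (N-bound nitrite) is −1. With an overall charge of −2 the nickel centre must be in the +2 oxidation state.
Ni sits in group 10, so the d-electron count is 10 − 2 = 8.
With 4 monodentate ligands the coordination number is 4.
Nitro (N-bound nitrite) is a strong-field ligand (high in the spectrochemical series).
A 3d d⁸ ion with strong-field ligands gains enough CFSE to favour square planar over tetrahedral.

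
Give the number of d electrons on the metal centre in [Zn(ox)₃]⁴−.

d¹⁰

Summing ligand charges against the −4 overall charge gives an oxidation state of +2 for zinc.
Group 12 minus oxidation state 2 gives a d¹⁰ configuration.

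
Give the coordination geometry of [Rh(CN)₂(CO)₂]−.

Each cyanide is −1; carbonyl is neutral; balancing the −1 overall charge requires Rh(I).
Rhodium is a group-9 element; Rh(I) is therefore d⁸.
With 4 monodentate ligands the coordination number is 4.
A 4d d⁸ ion has a large crystal-field splitting; square planar leaves the high-energy d_{x²−y²} orbital empty and maximises CFSE.

square planar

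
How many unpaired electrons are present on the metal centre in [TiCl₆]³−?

1 unpaired electron

Ligand charges: each chloride is −1. With an overall charge of −3 the titanium centre must be in the +3 oxidation state.
Titanium is a group-4 element; Ti(III) is therefore d¹.
In an octahedral field the d¹ configuration is t₂g¹e_g⁰ (only one arrangement possible), giving 1 unpaired electron.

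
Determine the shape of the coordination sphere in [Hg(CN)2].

linear

Summing ligand charges against the 0 overall charge gives an oxidation state of +2 for mercury.
Mercury is a group-12 element; Hg(II) is therefore d¹⁰.
With 2 monodentate ligands the coordination number is 2.
A d¹⁰ ion with only two ligands adopts a linear arrangement (sp hybridisation; no CFSE preference).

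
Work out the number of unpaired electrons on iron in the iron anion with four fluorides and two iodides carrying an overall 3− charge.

Each fluoride is −1; each iodide is −1; balancing the −3 overall charge requires Fe(III).
Iron is a group-8 element; Fe(III) is therefore d⁵.
The spin state decides the count: Fluoride and iodide are weak-field ligands for a first-row metal, so the complex is high-spin.
An octahedral high-spin d⁵ ion is t₂g³e_g², giving 5 unpaired electrons.

5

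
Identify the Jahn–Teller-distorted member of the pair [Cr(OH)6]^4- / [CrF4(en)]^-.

[Cr(OH)6]^4-

[Cr(OH)6]^4-: Summing ligand charges against the −4 overall charge gives an oxidation state of +2 for chromium. Chromium is a group-6 element; Cr(II) is therefore d⁴. Hydroxide is a weak-field ligand for a first-row metal, so the complex is high-spin. The t₂g³e_g¹ (high-spin) configuration has an unevenly filled e_g set; the Jahn–Teller theorem predicts a tetragonal distortion (typically axial elongation) to lift the degeneracy.
[CrF4(en)]^-: Summing ligand charges against the −1 overall charge gives an oxidation state of +3 for chromium. Group 6 minus oxidation state 3 gives a d³ configuration. The d³ configuration leaves the e_g set evenly filled (or empty) — no strong Jahn–Teller driving force.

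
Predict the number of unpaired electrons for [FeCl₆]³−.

Summing ligand charges against the −3 overall charge gives an oxidation state of +3 for iron.
Fe sits in group 8, so the d-electron count is 8 − 3 = 5.
The spin state decides the count: Chloride is a weak-field ligand for a first-row metal, so the complex is high-spin.
An octahedral high-spin d⁵ ion is t₂g³e_g², giving 5 unpaired electrons.

5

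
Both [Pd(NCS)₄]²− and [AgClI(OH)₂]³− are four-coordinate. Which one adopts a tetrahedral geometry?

For [Pd(NCS)₄]²−: Each isothiocyanate is −1; balancing the −2 overall charge requires Pd(II). Group 10 minus oxidation state 2 gives a d⁸ configuration. A 4d d⁸ ion has a large crystal-field splitting; square planar leaves the high-energy d_{x²−y²} orbital empty and maximises CFSE. → square planar.
For [AgClI(OH)₂]³−: Each chloride is −1; each iodide is −1; each hydroxide is −1; balancing the −3 overall charge requires Ag(I). Silver is a group-11 element; Ag(I) is therefore d¹⁰. A d¹⁰ ion has no crystal-field stabilisation preference between square planar and tetrahedral, so four ligands adopt the sterically favoured tetrahedral geometry. → tetrahedral.

[AgClI(OH)₂]³−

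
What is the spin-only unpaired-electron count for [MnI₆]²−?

3

Summing ligand charges against the −2 overall charge gives an oxidation state of +4 for manganese.
Manganese is a group-7 element; Mn(IV) is therefore d³.
In an octahedral field the d³ configuration is t₂g³e_g⁰ (only one arrangement possible), giving 3 unpaired electrons.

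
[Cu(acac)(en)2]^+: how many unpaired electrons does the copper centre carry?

Summing ligand charges against the +1 overall charge gives an oxidation state of +2 for copper.
Group 11 minus oxidation state 2 gives a d⁹ configuration.
Counting donor atoms: 1×acetylacetonate (bidentate) → 2 donors; 2×ethylenediamine (bidentate) → 4 donors. Coordination number = 6.
In an octahedral field the d⁹ configuration is t₂g⁶e_g³ (only one arrangement possible), giving 1 unpaired electron.

1 unpaired electron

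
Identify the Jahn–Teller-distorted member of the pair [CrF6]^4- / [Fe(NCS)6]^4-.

[CrF6]^4-

[CrF6]^4-: Each fluoride is −1; balancing the −4 overall charge requires Cr(II). Chromium is a group-6 element; Cr(II) is therefore d⁴. Fluoride is a weak-field ligand for a first-row metal, so the complex is high-spin. The t₂g³e_g¹ (high-spin) configuration has an unevenly filled e_g set; the Jahn–Teller theorem predicts a tetragonal distortion (typically axial elongation) to lift the degeneracy.
[Fe(NCS)6]^4-: Summing ligand charges against the −4 overall charge gives an oxidation state of +2 for iron. Group 8 minus oxidation state 2 gives a d⁶ configuration. Isothiocyanate is a weak-field ligand for a first-row metal, so the complex is high-spin. The d⁶ configuration leaves the e_g set evenly filled (or empty) — no strong Jahn–Teller driving force.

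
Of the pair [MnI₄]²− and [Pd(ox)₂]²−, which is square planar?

For [MnI₄]²−: Summing ligand charges against the −2 overall charge gives an oxidation state of +2 for manganese. Group 7 minus oxidation state 2 gives a d⁵ configuration. A high-spin d⁵ ion has zero CFSE in either geometry, so four ligands adopt the sterically favoured tetrahedral geometry. → tetrahedral.
For [Pd(ox)₂]²−: Summing ligand charges against the −2 overall charge gives an oxidation state of +2 for palladium. Group 10 minus oxidation state 2 gives a d⁸ configuration. A 4d d⁸ ion has a large crystal-field splitting; square planar leaves the high-energy d_{x²−y²} orbital empty and maximises CFSE. → square planar.

[Pd(ox)₂]²−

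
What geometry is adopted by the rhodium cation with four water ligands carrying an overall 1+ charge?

square planar

Water is neutral; balancing the +1 overall charge requires Rh(I).
Rh sits in group 9, so the d-electron count is 9 − 1 = 8.
Coordination number: 4.
A 4d d⁸ ion has a large crystal-field splitting; square planar leaves the high-energy d_{x²−y²} orbital empty and maximises CFSE.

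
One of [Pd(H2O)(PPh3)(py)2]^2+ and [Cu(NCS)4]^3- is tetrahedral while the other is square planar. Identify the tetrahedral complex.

[Cu(NCS)4]^3-

For [Pd(H2O)(PPh3)(py)2]^2+: Ligand charges: water is neutral; triphenylphosphine is neutral; pyridine is neutral. With an overall charge of +2 the palladium centre must be in the +2 oxidation state. Group 10 minus oxidation state 2 gives a d⁸ configuration. A 4d d⁸ ion has a large crystal-field splitting; square planar leaves the high-energy d_{x²−y²} orbital empty and maximises CFSE. → square planar.
For [Cu(NCS)4]^3-: Summing ligand charges against the −3 overall charge gives an oxidation state of +1 for copper. Cu sits in group 11, so the d-electron count is 11 − 1 = 10. A d¹⁰ ion has no crystal-field stabilisation preference between square planar and tetrahedral, so four ligands adopt the sterically favoured tetrahedral geometry. → tetrahedral.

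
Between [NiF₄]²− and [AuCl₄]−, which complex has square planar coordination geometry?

[AuCl₄]−

For [NiF₄]²−: Summing ligand charges against the −2 overall charge gives an oxidation state of +2 for nickel. Group 10 minus oxidation state 2 gives a d⁸ configuration. Fluoride is a weak-field ligand. With weak-field ligands the CFSE gain from square planar is small, so a 3d d⁸ ion takes the sterically preferred tetrahedral geometry. → tetrahedral.
For [AuCl₄]−: Ligand charges: each chloride is −1. With an overall charge of −1 the gold centre must be in the +3 oxidation state. Gold is a group-11 element; Au(III) is therefore d⁸. A 5d d⁸ ion has a large crystal-field splitting; square planar leaves the high-energy d_{x²−y²} orbital empty and maximises CFSE. → square planar.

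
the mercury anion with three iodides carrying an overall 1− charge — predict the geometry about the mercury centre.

trigonal planar

Summing ligand charges against the −1 overall charge gives an oxidation state of +2 for mercury.
Hg sits in group 12, so the d-electron count is 12 − 2 = 10.
Coordination number: 3.
Three ligands around a d¹⁰ centre minimise repulsion in a trigonal-planar arrangement.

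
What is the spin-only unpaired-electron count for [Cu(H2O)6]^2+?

1 unpaired electron

Ligand charges: water is neutral. With an overall charge of +2 the copper centre must be in the +2 oxidation state.
Copper is a group-11 element; Cu(II) is therefore d⁹.
In an octahedral field the d⁹ configuration is t₂g⁶e_g³ (only one arrangement possible), giving 1 unpaired electron.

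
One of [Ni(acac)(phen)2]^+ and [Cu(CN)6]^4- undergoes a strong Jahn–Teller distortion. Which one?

[Cu(CN)6]^4-

[Ni(acac)(phen)2]^+: Each acetylacetonate is −1; 1,10-phenanthroline is neutral; balancing the +1 overall charge requires Ni(II). Ni sits in group 10, so the d-electron count is 10 − 2 = 8. The d⁸ configuration leaves the e_g set evenly filled (or empty) — no strong Jahn–Teller driving force.
[Cu(CN)6]^4-: Each cyanide is −1; balancing the −4 overall charge requires Cu(II). Group 11 minus oxidation state 2 gives a d⁹ configuration. The t₂g⁶e_g³ configuration has an unevenly filled e_g set; the Jahn–Teller theorem predicts a tetragonal distortion (typically axial elongation) to lift the degeneracy.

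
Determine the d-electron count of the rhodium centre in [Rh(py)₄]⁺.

Pyridine is neutral; balancing the +1 overall charge requires Rh(I).
Rhodium is a group-9 element; Rh(I) is therefore d⁸.

d⁸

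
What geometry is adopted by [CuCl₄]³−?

tetrahedral

Each chloride is −1; balancing the −3 overall charge requires Cu(I).
Cu sits in group 11, so the d-electron count is 11 − 1 = 10.
Coordination number: 4.
A d¹⁰ ion has no crystal-field stabilisation preference between square planar and tetrahedral, so four ligands adopt the sterically favoured tetrahedral geometry.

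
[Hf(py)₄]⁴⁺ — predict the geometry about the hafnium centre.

tetrahedral

Pyridine is neutral; balancing the +4 overall charge requires Hf(IV).
Hafnium is a group-4 element; Hf(IV) is therefore d⁰.
With 4 monodentate ligands the coordination number is 4.
A d⁰ ion has no crystal-field stabilisation preference between square planar and tetrahedral, so four ligands adopt the sterically favoured tetrahedral geometry.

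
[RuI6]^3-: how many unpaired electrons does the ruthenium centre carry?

Each iodide is −1; balancing the −3 overall charge requires Ru(III).
Group 8 minus oxidation state 3 gives a d⁵ configuration.
The spin state decides the count: a 4d ion has a large Δₒ and is invariably low-spin.
An octahedral low-spin d⁵ ion is t₂g⁵e_g⁰, giving 1 unpaired electron.

1 unpaired electron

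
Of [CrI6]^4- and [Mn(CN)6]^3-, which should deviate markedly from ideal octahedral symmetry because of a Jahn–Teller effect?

[CrI6]^4-

[CrI6]^4-: Each iodide is −1; balancing the −4 overall charge requires Cr(II). Cr sits in group 6, so the d-electron count is 6 − 2 = 4. Iodide is a weak-field ligand for a first-row metal, so the complex is high-spin. The t₂g³e_g¹ (high-spin) configuration has an unevenly filled e_g set; the Jahn–Teller theorem predicts a tetragonal distortion (typically axial elongation) to lift the degeneracy.
[Mn(CN)6]^3-: Each cyanide is −1; balancing the −3 overall charge requires Mn(III). Manganese is a group-7 element; Mn(III) is therefore d⁴. Cyanide is a strong-field ligand (high in the spectrochemical series) for a first-row metal, so the complex is low-spin. The d⁴ configuration leaves the e_g set evenly filled (or empty) — no strong Jahn–Teller driving force.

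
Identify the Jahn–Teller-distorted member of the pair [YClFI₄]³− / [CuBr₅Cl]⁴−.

[CuBr₅Cl]⁴−

[YClFI₄]³−: Summing ligand charges against the −3 overall charge gives an oxidation state of +3 for yttrium. Yttrium is a group-3 element; Y(III) is therefore d⁰. The d⁰ configuration leaves the e_g set evenly filled (or empty) — no strong Jahn–Teller driving force.
[CuBr₅Cl]⁴−: Each bromide is −1; each chloride is −1; balancing the −4 overall charge requires Cu(II). Copper is a group-11 element; Cu(II) is therefore d⁹. The t₂g⁶e_g³ configuration has an unevenly filled e_g set; the Jahn–Teller theorem predicts a tetragonal distortion (typically axial elongation) to lift the degeneracy.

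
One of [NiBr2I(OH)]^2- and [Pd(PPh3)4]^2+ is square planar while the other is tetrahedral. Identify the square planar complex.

For [NiBr2I(OH)]^2-: Summing ligand charges against the −2 overall charge gives an oxidation state of +2 for nickel. Nickel is a group-10 element; Ni(II) is therefore d⁸. Bromide, hydroxide, and iodide are weak-field ligands. With weak-field ligands the CFSE gain from square planar is small, so a 3d d⁸ ion takes the sterically preferred tetrahedral geometry. → tetrahedral.
For [Pd(PPh3)4]^2+: Summing ligand charges against the +2 overall charge gives an oxidation state of +2 for palladium. Pd sits in group 10, so the d-electron count is 10 − 2 = 8. A 4d d⁸ ion has a large crystal-field splitting; square planar leaves the high-energy d_{x²−y²} orbital empty and maximises CFSE. → square planar.

[Pd(PPh3)4]^2+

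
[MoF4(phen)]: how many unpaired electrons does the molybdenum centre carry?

2 unpaired electrons

Each fluoride is −1; 1,10-phenanthroline is neutral; balancing the 0 overall charge requires Mo(IV).
Molybdenum is a group-6 element; Mo(IV) is therefore d².
Counting donor atoms: 4×fluoride (monodentate) → 4 donors; 1×1,10-phenanthroline (bidentate) → 2 donors. Coordination number = 6.
In an octahedral field the d² configuration is t₂g²e_g⁰ (only one arrangement possible), giving 2 unpaired electrons.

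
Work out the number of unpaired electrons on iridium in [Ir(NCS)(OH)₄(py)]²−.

0

Ligand charges: each isothiocyanate is −1; each hydroxide is −1; pyridine is neutral. With an overall charge of −2 the iridium centre must be in the +3 oxidation state.
Group 9 minus oxidation state 3 gives a d⁶ configuration.
The spin state decides the count: a 5d ion has a large Δₒ and is invariably low-spin.
An octahedral low-spin d⁶ ion is t₂g⁶e_g⁰, giving 0 unpaired electrons.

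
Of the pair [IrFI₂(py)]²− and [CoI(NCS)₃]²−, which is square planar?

For [IrFI₂(py)]²−: Each fluoride is −1; each iodide is −1; pyridine is neutral; balancing the −2 overall charge requires Ir(I). Iridium is a group-9 element; Ir(I) is therefore d⁸. A 5d d⁸ ion has a large crystal-field splitting; square planar leaves the high-energy d_{x²−y²} orbital empty and maximises CFSE. → square planar.
For [CoI(NCS)₃]²−: Summing ligand charges against the −2 overall charge gives an oxidation state of +2 for cobalt. Group 9 minus oxidation state 2 gives a d⁷ configuration. For a high-spin 3d d⁷ ion with weak-field ligands the small Δₜ gives little square-planar CFSE advantage, so four ligands adopt the sterically favoured tetrahedral geometry. → tetrahedral.

[IrFI₂(py)]²−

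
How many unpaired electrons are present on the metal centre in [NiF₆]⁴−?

2 unpaired electrons

Each fluoride is −1; balancing the −4 overall charge requires Ni(II).
Ni sits in group 10, so the d-electron count is 10 − 2 = 8.
In an octahedral field the d⁸ configuration is t₂g⁶e_g² (only one arrangement possible), giving 2 unpaired electrons.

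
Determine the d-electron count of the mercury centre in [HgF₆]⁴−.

d¹⁰

Ligand charges: each fluoride is −1. With an overall charge of −4 the mercury centre must be in the +2 oxidation state.
Hg sits in group 12, so the d-electron count is 12 − 2 = 10.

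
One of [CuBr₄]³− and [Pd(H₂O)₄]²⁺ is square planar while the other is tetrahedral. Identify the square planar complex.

[Pd(H₂O)₄]²⁺

For [CuBr₄]³−: Summing ligand charges against the −3 overall charge gives an oxidation state of +1 for copper. Cu sits in group 11, so the d-electron count is 11 − 1 = 10. A d¹⁰ ion has no crystal-field stabilisation preference between square planar and tetrahedral, so four ligands adopt the sterically favoured tetrahedral geometry. → tetrahedral.
For [Pd(H₂O)₄]²⁺: Water is neutral; balancing the +2 overall charge requires Pd(II). Palladium is a group-10 element; Pd(II) is therefore d⁸. A 4d d⁸ ion has a large crystal-field splitting; square planar leaves the high-energy d_{x²−y²} orbital empty and maximises CFSE. → square planar.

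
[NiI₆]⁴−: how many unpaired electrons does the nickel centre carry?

2

Each iodide is −1; balancing the −4 overall charge requires Ni(II).
Ni sits in group 10, so the d-electron count is 10 − 2 = 8.
In an octahedral field the d⁸ configuration is t₂g⁶e_g² (only one arrangement possible), giving 2 unpaired electrons.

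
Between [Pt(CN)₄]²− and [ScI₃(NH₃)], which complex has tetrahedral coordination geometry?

For [Pt(CN)₄]²−: Each cyanide is −1; balancing the −2 overall charge requires Pt(II). Platinum is a group-10 element; Pt(II) is therefore d⁸. A 5d d⁸ ion has a large crystal-field splitting; square planar leaves the high-energy d_{x²−y²} orbital empty and maximises CFSE. → square planar.
For [ScI₃(NH₃)]: Each iodide is −1; ammonia is neutral; balancing the 0 overall charge requires Sc(III). Group 3 minus oxidation state 3 gives a d⁰ configuration. A d⁰ ion has no crystal-field stabilisation preference between square planar and tetrahedral, so four ligands adopt the sterically favoured tetrahedral geometry. → tetrahedral.

[ScI₃(NH₃)]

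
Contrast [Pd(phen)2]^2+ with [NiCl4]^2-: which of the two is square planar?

[Pd(phen)2]^2+

For [Pd(phen)2]^2+: 1,10-phenanthroline is neutral; balancing the +2 overall charge requires Pd(II). Palladium is a group-10 element; Pd(II) is therefore d⁸. A 4d d⁸ ion has a large crystal-field splitting; square planar leaves the high-energy d_{x²−y²} orbital empty and maximises CFSE. → square planar.
For [NiCl4]^2-: Each chloride is −1; balancing the −2 overall charge requires Ni(II). Nickel is a group-10 element; Ni(II) is therefore d⁸. Chloride is a weak-field ligand. With weak-field ligands the CFSE gain from square planar is small, so a 3d d⁸ ion takes the sterically preferred tetrahedral geometry. → tetrahedral.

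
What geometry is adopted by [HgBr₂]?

Summing ligand charges against the 0 overall charge gives an oxidation state of +2 for mercury.
Mercury is a group-12 element; Hg(II) is therefore d¹⁰.
With 2 monodentate ligands the coordination number is 2.
A d¹⁰ ion with only two ligands adopts a linear arrangement (sp hybridisation; no CFSE preference).

linear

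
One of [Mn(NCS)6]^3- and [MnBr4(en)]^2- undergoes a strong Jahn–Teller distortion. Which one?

[Mn(NCS)6]^3-

[Mn(NCS)6]^3-: Summing ligand charges against the −3 overall charge gives an oxidation state of +3 for manganese. Manganese is a group-7 element; Mn(III) is therefore d⁴. Isothiocyanate is a weak-field ligand for a first-row metal, so the complex is high-spin. The t₂g³e_g¹ (high-spin) configuration has an unevenly filled e_g set; the Jahn–Teller theorem predicts a tetragonal distortion (typically axial elongation) to lift the degeneracy.
[MnBr4(en)]^2-: Each bromide is −1; ethylenediamine is neutral; balancing the −2 overall charge requires Mn(II). Mn sits in group 7, so the d-electron count is 7 − 2 = 5. Bromide is a weak-field ligand for a first-row metal, so the complex is high-spin. The d⁵ configuration leaves the e_g set evenly filled (or empty) — no strong Jahn–Teller driving force.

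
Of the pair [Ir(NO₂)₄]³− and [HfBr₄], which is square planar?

For [Ir(NO₂)₄]³−: Summing ligand charges against the −3 overall charge gives an oxidation state of +1 for iridium. Ir sits in group 9, so the d-electron count is 9 − 1 = 8. A 5d d⁸ ion has a large crystal-field splitting; square planar leaves the high-energy d_{x²−y²} orbital empty and maximises CFSE. → square planar.
For [HfBr₄]: Ligand charges: each bromide is −1. With an overall charge of 0 the hafnium centre must be in the +4 oxidation state. Hf sits in group 4, so the d-electron count is 4 − 4 = 0. A d⁰ ion has no crystal-field stabilisation preference between square planar and tetrahedral, so four ligands adopt the sterically favoured tetrahedral geometry. → tetrahedral.

[Ir(NO₂)₄]³−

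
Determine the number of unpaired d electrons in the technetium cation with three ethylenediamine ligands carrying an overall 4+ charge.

Summing ligand charges against the +4 overall charge gives an oxidation state of +4 for technetium.
Technetium is a group-7 element; Tc(IV) is therefore d³.
Counting donor atoms: 3×ethylenediamine (bidentate) → 6 donors. Coordination number = 6.
In an octahedral field the d³ configuration is t₂g³e_g⁰ (only one arrangement possible), giving 3 unpaired electrons.

3 unpaired electrons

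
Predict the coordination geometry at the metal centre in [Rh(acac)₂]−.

square planar

Ligand charges: each acetylacetonate is −1. With an overall charge of −1 the rhodium centre must be in the +1 oxidation state.
Rh sits in group 9, so the d-electron count is 9 − 1 = 8.
Counting donor atoms: 2×acetylacetonate (bidentate) → 4 donors. Coordination number = 4.
A 4d d⁸ ion has a large crystal-field splitting; square planar leaves the high-energy d_{x²−y²} orbital empty and maximises CFSE.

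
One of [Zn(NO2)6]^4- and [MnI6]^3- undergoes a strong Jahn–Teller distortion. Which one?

[Zn(NO2)6]^4-: Ligand charges: each nitro (N-bound nitrite) is −1. With an overall charge of −4 the zinc centre must be in the +2 oxidation state. Zinc is a group-12 element; Zn(II) is therefore d¹⁰. The d¹⁰ configuration leaves the e_g set evenly filled (or empty) — no strong Jahn–Teller driving force.
[MnI6]^3-: Each iodide is −1; balancing the −3 overall charge requires Mn(III). Group 7 minus oxidation state 3 gives a d⁴ configuration. Iodide is a weak-field ligand for a first-row metal, so the complex is high-spin. The t₂g³e_g¹ (high-spin) configuration has an unevenly filled e_g set; the Jahn–Teller theorem predicts a tetragonal distortion (typically axial elongation) to lift the degeneracy.

[MnI6]^3-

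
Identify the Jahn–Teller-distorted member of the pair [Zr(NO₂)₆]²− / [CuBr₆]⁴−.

[CuBr₆]⁴−

[Zr(NO₂)₆]²−: Ligand charges: each nitro (N-bound nitrite) is −1. With an overall charge of −2 the zirconium centre must be in the +4 oxidation state. Zr sits in group 4, so the d-electron count is 4 − 4 = 0. The d⁰ configuration leaves the e_g set evenly filled (or empty) — no strong Jahn–Teller driving force.
[CuBr₆]⁴−: Each bromide is −1; balancing the −4 overall charge requires Cu(II). Cu sits in group 11, so the d-electron count is 11 − 2 = 9. The t₂g⁶e_g³ configuration has an unevenly filled e_g set; the Jahn–Teller theorem predicts a tetragonal distortion (typically axial elongation) to lift the degeneracy.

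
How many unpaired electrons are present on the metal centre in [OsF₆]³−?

Each fluoride is −1; balancing the −3 overall charge requires Os(III).
Group 8 minus oxidation state 3 gives a d⁵ configuration.
The spin state decides the count: a 5d ion has a large Δₒ and is invariably low-spin.
An octahedral low-spin d⁵ ion is t₂g⁵e_g⁰, giving 1 unpaired electron.

1 unpaired electron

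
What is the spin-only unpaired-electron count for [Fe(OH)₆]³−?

5

Each hydroxide is −1; balancing the −3 overall charge requires Fe(III).
Fe sits in group 8, so the d-electron count is 8 − 3 = 5.
The spin state decides the count: Hydroxide is a weak-field ligand for a first-row metal, so the complex is high-spin.
An octahedral high-spin d⁵ ion is t₂g³e_g², giving 5 unpaired electrons.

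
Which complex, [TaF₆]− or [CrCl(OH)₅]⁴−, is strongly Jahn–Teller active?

[TaF₆]−: Each fluoride is −1; balancing the −1 overall charge requires Ta(V). Tantalum is a group-5 element; Ta(V) is therefore d⁰. The d⁰ configuration leaves the e_g set evenly filled (or empty) — no strong Jahn–Teller driving force.
[CrCl(OH)₅]⁴−: Each chloride is −1; each hydroxide is −1; balancing the −4 overall charge requires Cr(II). Chromium is a group-6 element; Cr(II) is therefore d⁴. Chloride and hydroxide are weak-field ligands for a first-row metal, so the complex is high-spin. The t₂g³e_g¹ (high-spin) configuration has an unevenly filled e_g set; the Jahn–Teller theorem predicts a tetragonal distortion (typically axial elongation) to lift the degeneracy.

[CrCl(OH)₅]⁴−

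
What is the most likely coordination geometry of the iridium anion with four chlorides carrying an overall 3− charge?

square planar

Summing ligand charges against the −3 overall charge gives an oxidation state of +1 for iridium.
Group 9 minus oxidation state 1 gives a d⁸ configuration.
Coordination number: 4.
A 5d d⁸ ion has a large crystal-field splitting; square planar leaves the high-energy d_{x²−y²} orbital empty and maximises CFSE.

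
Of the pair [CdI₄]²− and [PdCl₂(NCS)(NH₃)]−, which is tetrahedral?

[CdI₄]²−

For [CdI₄]²−: Summing ligand charges against the −2 overall charge gives an oxidation state of +2 for cadmium. Cadmium is a group-12 element; Cd(II) is therefore d¹⁰. A d¹⁰ ion has no crystal-field stabilisation preference between square planar and tetrahedral, so four ligands adopt the sterically favoured tetrahedral geometry. → tetrahedral.
For [PdCl₂(NCS)(NH₃)]−: Ligand charges: each chloride is −1; each isothiocyanate is −1; ammonia is neutral. With an overall charge of −1 the palladium centre must be in the +2 oxidation state. Group 10 minus oxidation state 2 gives a d⁸ configuration. A 4d d⁸ ion has a large crystal-field splitting; square planar leaves the high-energy d_{x²−y²} orbital empty and maximises CFSE. → square planar.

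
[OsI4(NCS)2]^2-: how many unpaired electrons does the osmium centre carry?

2

Ligand charges: each iodide is −1; each isothiocyanate is −1. With an overall charge of −2 the osmium centre must be in the +4 oxidation state.
Os sits in group 8, so the d-electron count is 8 − 4 = 4.
The spin state decides the count: a 5d ion has a large Δₒ and is invariably low-spin.
An octahedral low-spin d⁴ ion is t₂g⁴e_g⁰, giving 2 unpaired electrons.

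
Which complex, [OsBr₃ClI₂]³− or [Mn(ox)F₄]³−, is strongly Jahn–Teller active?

[Mn(ox)F₄]³−

[OsBr₃ClI₂]³−: Ligand charges: each bromide is −1; each chloride is −1; each iodide is −1. With an overall charge of −3 the osmium centre must be in the +3 oxidation state. Group 8 minus oxidation state 3 gives a d⁵ configuration. A 5d ion has a large Δₒ and is invariably low-spin. The d⁵ configuration leaves the e_g set evenly filled (or empty) — no strong Jahn–Teller driving force.
[Mn(ox)F₄]³−: Summing ligand charges against the −3 overall charge gives an oxidation state of +3 for manganese. Mn sits in group 7, so the d-electron count is 7 − 3 = 4. Fluoride and oxalate are weak-field ligands for a first-row metal, so the complex is high-spin. The t₂g³e_g¹ (high-spin) configuration has an unevenly filled e_g set; the Jahn–Teller theorem predicts a tetragonal distortion (typically axial elongation) to lift the degeneracy.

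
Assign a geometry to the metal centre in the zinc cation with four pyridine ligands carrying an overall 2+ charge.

Pyridine is neutral; balancing the +2 overall charge requires Zn(II).
Group 12 minus oxidation state 2 gives a d¹⁰ configuration.
Coordination number: 4.
A d¹⁰ ion has no crystal-field stabilisation preference between square planar and tetrahedral, so four ligands adopt the sterically favoured tetrahedral geometry.

tetrahedral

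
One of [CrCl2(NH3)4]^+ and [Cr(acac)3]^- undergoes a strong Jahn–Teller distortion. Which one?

[CrCl2(NH3)4]^+: Ligand charges: each chloride is −1; ammonia is neutral. With an overall charge of +1 the chromium centre must be in the +3 oxidation state. Cr sits in group 6, so the d-electron count is 6 − 3 = 3. The d³ configuration leaves the e_g set evenly filled (or empty) — no strong Jahn–Teller driving force.
[Cr(acac)3]^-: Ligand charges: each acetylacetonate is −1. With an overall charge of −1 the chromium centre must be in the +2 oxidation state. Chromium is a group-6 element; Cr(II) is therefore d⁴. Acetylacetonate is a weak-field ligand for a first-row metal, so the complex is high-spin. The t₂g³e_g¹ (high-spin) configuration has an unevenly filled e_g set; the Jahn–Teller theorem predicts a tetragonal distortion (typically axial elongation) to lift the degeneracy.

[Cr(acac)3]^-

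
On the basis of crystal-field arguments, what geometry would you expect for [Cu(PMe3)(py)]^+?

Ligand charges: trimethylphosphine is neutral; pyridine is neutral. With an overall charge of +1 the copper centre must be in the +1 oxidation state.
Cu sits in group 11, so the d-electron count is 11 − 1 = 10.
Coordination number: 2.
A d¹⁰ ion with only two ligands adopts a linear arrangement (sp hybridisation; no CFSE preference).

linear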